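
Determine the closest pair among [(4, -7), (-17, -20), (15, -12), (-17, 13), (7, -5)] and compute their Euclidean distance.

Computing all pairwise distances among 5 points:

d((4, -7), (-17, -20)) = 24.6982
d((4, -7), (15, -12)) = 12.083
d((4, -7), (-17, 13)) = 29.0
d((4, -7), (7, -5)) = 3.6056 <-- minimum
d((-17, -20), (15, -12)) = 32.9848
d((-17, -20), (-17, 13)) = 33.0
d((-17, -20), (7, -5)) = 28.3019
d((15, -12), (-17, 13)) = 40.6079
d((15, -12), (7, -5)) = 10.6301
d((-17, 13), (7, -5)) = 30.0

Closest pair: (4, -7) and (7, -5) with distance 3.6056

The closest pair is (4, -7) and (7, -5) with Euclidean distance 3.6056. For 5 points, brute-force pairwise comparison is shown above. For large n, the divide-and-conquer algorithm (sort by x, recurse on halves, check the dividing strip) achieves O(n log n).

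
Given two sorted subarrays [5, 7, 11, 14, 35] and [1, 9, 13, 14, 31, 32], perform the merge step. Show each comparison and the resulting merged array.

Merging process:

Compare 5 vs 1: take 1 from right. Merged: [1]
Compare 5 vs 9: take 5 from left. Merged: [1, 5]
Compare 7 vs 9: take 7 from left. Merged: [1, 5, 7]
Compare 11 vs 9: take 9 from right. Merged: [1, 5, 7, 9]
Compare 11 vs 13: take 11 from left. Merged: [1, 5, 7, 9, 11]
Compare 14 vs 13: take 13 from right. Merged: [1, 5, 7, 9, 11, 13]
Compare 14 vs 14: take 14 from left. Merged: [1, 5, 7, 9, 11, 13, 14]
Compare 35 vs 14: take 14 from right. Merged: [1, 5, 7, 9, 11, 13, 14, 14]
Compare 35 vs 31: take 31 from right. Merged: [1, 5, 7, 9, 11, 13, 14, 14, 31]
Compare 35 vs 32: take 32 from right. Merged: [1, 5, 7, 9, 11, 13, 14, 14, 31, 32]
Append remaining from left: [35]. Merged: [1, 5, 7, 9, 11, 13, 14, 14, 31, 32, 35]

Final merged array: [1, 5, 7, 9, 11, 13, 14, 14, 31, 32, 35]
Total comparisons: 10

The merged array is [1, 5, 7, 9, 11, 13, 14, 14, 31, 32, 35], requiring 10 comparisons. The merge step runs in O(n) time where n is the total number of elements.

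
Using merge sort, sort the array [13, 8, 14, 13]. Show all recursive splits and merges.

Merge sort trace:

Split: [13, 8, 14, 13] -> [13, 8] and [14, 13]
  Split: [13, 8] -> [13] and [8]
  Merge: [13] + [8] -> [8, 13]
  Split: [14, 13] -> [14] and [13]
  Merge: [14] + [13] -> [13, 14]
Merge: [8, 13] + [13, 14] -> [8, 13, 13, 14]

Final sorted array: [8, 13, 13, 14]

The merge sort proceeds by recursively splitting the array and merging sorted halves.
After all merges, the sorted array is [8, 13, 13, 14].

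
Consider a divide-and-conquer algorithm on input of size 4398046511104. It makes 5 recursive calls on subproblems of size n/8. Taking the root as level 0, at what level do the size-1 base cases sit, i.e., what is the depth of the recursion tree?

For divide and conquer with division factor 8:

Problem sizes at each level:
Level 0: 4398046511104
Level 1: 549755813888
Level 2: 68719476736
Level 3: 8589934592
Level 4: 1073741824
Level 5: 134217728
Level 6: 16777216
Level 7: 2097152
Level 8: 262144
Level 9: 32768
Level 10: 4096
Level 11: 512
Level 12: 64
Level 13: 8
Level 14: 1

The root is level 0 and the size-1 base case is level 14 (the tree spans levels 0 through 14, i.e. 15 levels counting the root), so the depth is the number of divisions: log_8(4398046511104) = 14

The recursion tree depth is log_8(4398046511104) = 14. At each level, the problem size is divided by 8, so it takes 14 divisions to reduce to a base case of size 1. The algorithm makes 5 recursive calls at each level.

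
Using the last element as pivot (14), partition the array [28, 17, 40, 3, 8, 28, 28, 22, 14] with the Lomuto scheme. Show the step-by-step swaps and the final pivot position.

Lomuto partition with pivot = 14:

Initial array: [28, 17, 40, 3, 8, 28, 28, 22, 14]

arr[0]=28 > 14: no swap
arr[1]=17 > 14: no swap
arr[2]=40 > 14: no swap
arr[3]=3 <= 14: swap with position 0, array becomes [3, 17, 40, 28, 8, 28, 28, 22, 14]
arr[4]=8 <= 14: swap with position 1, array becomes [3, 8, 40, 28, 17, 28, 28, 22, 14]
arr[5]=28 > 14: no swap
arr[6]=28 > 14: no swap
arr[7]=22 > 14: no swap

Place pivot at position 2: [3, 8, 14, 28, 17, 28, 28, 22, 40]
Pivot position: 2

After partitioning with pivot 14, the array becomes [3, 8, 14, 28, 17, 28, 28, 22, 40]. The pivot is placed at index 2. All elements to the left of the pivot are <= 14, and all elements to the right are > 14.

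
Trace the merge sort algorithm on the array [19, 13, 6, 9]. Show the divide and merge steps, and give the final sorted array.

Merge sort trace:

Split: [19, 13, 6, 9] -> [19, 13] and [6, 9]
  Split: [19, 13] -> [19] and [13]
  Merge: [19] + [13] -> [13, 19]
  Split: [6, 9] -> [6] and [9]
  Merge: [6] + [9] -> [6, 9]
Merge: [13, 19] + [6, 9] -> [6, 9, 13, 19]

Final sorted array: [6, 9, 13, 19]

The merge sort proceeds by recursively splitting the array and merging sorted halves.
After all merges, the sorted array is [6, 9, 13, 19].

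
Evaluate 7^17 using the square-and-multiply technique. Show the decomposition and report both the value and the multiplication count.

Computing 7^17 by squaring (build up from 7^1; each line after the first costs one multiplication):

7^1 = 7
7^2 = (7^1)^2 = 7^2 = 49
7^4 = (7^2)^2 = 49^2 = 2401
7^8 = (7^4)^2 = 2401^2 = 5764801
7^16 = (7^8)^2 = 5764801^2 = 33232930569601
7^17 = 7 * 7^16 = 7 * 33232930569601 = 232630513987207

Result: 232630513987207
Multiplications needed: 5 (5 lines after 7^1)

7^17 = 232630513987207. Using exponentiation by squaring, this requires 5 multiplications. The key idea: if the exponent is even, square the half-power; if odd, multiply by the base once.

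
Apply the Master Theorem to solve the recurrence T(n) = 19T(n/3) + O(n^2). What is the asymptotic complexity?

Master Theorem for T(n) = 19T(n/3) + O(n^2):

a = 19, b = 3, c = 2
log_b(a) = log_3(19) = 2.6801

Case 1: c = 2 < log_3(19) = 2.6801
T(n) = O(n^(log_3 19))

For T(n) = 19T(n/3) + O(n^2): log_3(19) = 2.6801. This is Case 1 of the Master Theorem (c < log_b(a), work dominated by leaves), giving O(n^(log_3 19)).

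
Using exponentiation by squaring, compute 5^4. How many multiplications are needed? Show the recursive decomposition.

Computing 5^4 by squaring (build up from 5^1; each line after the first costs one multiplication):

5^1 = 5
5^2 = (5^1)^2 = 5^2 = 25
5^4 = (5^2)^2 = 25^2 = 625

Result: 625
Multiplications needed: 2 (2 lines after 5^1)

5^4 = 625. Using exponentiation by squaring, this requires 2 multiplications. The key idea: if the exponent is even, square the half-power; if odd, multiply by the base once.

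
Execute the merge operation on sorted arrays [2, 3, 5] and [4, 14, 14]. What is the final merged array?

Merging process:

Compare 2 vs 4: take 2 from left. Merged: [2]
Compare 3 vs 4: take 3 from left. Merged: [2, 3]
Compare 5 vs 4: take 4 from right. Merged: [2, 3, 4]
Compare 5 vs 14: take 5 from left. Merged: [2, 3, 4, 5]
Append remaining from right: [14, 14]. Merged: [2, 3, 4, 5, 14, 14]

Final merged array: [2, 3, 4, 5, 14, 14]
Total comparisons: 4

The merged array is [2, 3, 4, 5, 14, 14], requiring 4 comparisons. The merge step runs in O(n) time where n is the total number of elements.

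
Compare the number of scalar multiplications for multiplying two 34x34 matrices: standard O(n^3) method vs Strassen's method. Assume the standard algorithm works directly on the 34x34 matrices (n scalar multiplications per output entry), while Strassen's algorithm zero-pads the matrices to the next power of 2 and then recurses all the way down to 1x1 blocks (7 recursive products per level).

Matrix multiplication for 34x34 matrices:

Strassen's algorithm requires power-of-2 dimensions. Pad 34x34 to 64x64 (next power of 2).

Standard algorithm: 34^3 = 39304 multiplications
Strassen's algorithm: 7^(log2(64)) = 7^6 = 117649 multiplications
Difference: 39304 - 117649 = -78345 (Strassen uses MORE here due to padding overhead — for small or just-over-power-of-2 n, padding can outweigh the per-level savings)

Standard: 39304 multiplications (34^3). Strassen: 117649 multiplications (7^6, after padding to 64x64). Strassen reduces 8 recursive multiplications to 7 at each level.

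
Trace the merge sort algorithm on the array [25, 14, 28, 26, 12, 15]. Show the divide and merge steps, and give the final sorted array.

Merge sort trace:

Split: [25, 14, 28, 26, 12, 15] -> [25, 14, 28] and [26, 12, 15]
  Split: [25, 14, 28] -> [25] and [14, 28]
    Split: [14, 28] -> [14] and [28]
    Merge: [14] + [28] -> [14, 28]
  Merge: [25] + [14, 28] -> [14, 25, 28]
  Split: [26, 12, 15] -> [26] and [12, 15]
    Split: [12, 15] -> [12] and [15]
    Merge: [12] + [15] -> [12, 15]
  Merge: [26] + [12, 15] -> [12, 15, 26]
Merge: [14, 25, 28] + [12, 15, 26] -> [12, 14, 15, 25, 26, 28]

Final sorted array: [12, 14, 15, 25, 26, 28]

The merge sort proceeds by recursively splitting the array and merging sorted halves.
After all merges, the sorted array is [12, 14, 15, 25, 26, 28].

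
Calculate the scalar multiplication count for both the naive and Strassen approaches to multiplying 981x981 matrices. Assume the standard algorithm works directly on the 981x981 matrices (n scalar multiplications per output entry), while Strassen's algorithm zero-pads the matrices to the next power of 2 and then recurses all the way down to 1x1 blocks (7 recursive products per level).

Matrix multiplication for 981x981 matrices:

Strassen's algorithm requires power-of-2 dimensions. Pad 981x981 to 1024x1024 (next power of 2).

Standard algorithm: 981^3 = 944076141 multiplications
Strassen's algorithm: 7^(log2(1024)) = 7^10 = 282475249 multiplications
Savings: 944076141 - 282475249 = 661600892 multiplications

Standard: 944076141 multiplications (981^3). Strassen: 282475249 multiplications (7^10, after padding to 1024x1024). Strassen reduces 8 recursive multiplications to 7 at each level.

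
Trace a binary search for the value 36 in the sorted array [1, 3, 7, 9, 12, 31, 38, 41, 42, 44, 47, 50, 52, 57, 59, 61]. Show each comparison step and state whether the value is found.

Binary search for 36 in [1, 3, 7, 9, 12, 31, 38, 41, 42, 44, 47, 50, 52, 57, 59, 61]:

lo=0, hi=15, mid=7, arr[mid]=41 -> 41 > 36, search left half
lo=0, hi=6, mid=3, arr[mid]=9 -> 9 < 36, search right half
lo=4, hi=6, mid=5, arr[mid]=31 -> 31 < 36, search right half
lo=6, hi=6, mid=6, arr[mid]=38 -> 38 > 36, search left half
lo=6 > hi=5, target 36 not found

Binary search determines that 36 is not in the array after 4 comparisons. The search space was exhausted without finding the target.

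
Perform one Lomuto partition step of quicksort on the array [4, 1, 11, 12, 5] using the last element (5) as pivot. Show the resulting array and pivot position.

Lomuto partition with pivot = 5:

Initial array: [4, 1, 11, 12, 5]

arr[0]=4 <= 5: swap with position 0, array becomes [4, 1, 11, 12, 5]
arr[1]=1 <= 5: swap with position 1, array becomes [4, 1, 11, 12, 5]
arr[2]=11 > 5: no swap
arr[3]=12 > 5: no swap

Place pivot at position 2: [4, 1, 5, 12, 11]
Pivot position: 2

After partitioning with pivot 5, the array becomes [4, 1, 5, 12, 11]. The pivot is placed at index 2. All elements to the left of the pivot are <= 5, and all elements to the right are > 5.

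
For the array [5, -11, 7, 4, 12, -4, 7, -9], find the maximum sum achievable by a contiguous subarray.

Using Kadane's algorithm on [5, -11, 7, 4, 12, -4, 7, -9]:

Scanning through the array:
Position 1 (value -11): max_ending_here = -6, max_so_far = 5
Position 2 (value 7): max_ending_here = 7, max_so_far = 7
Position 3 (value 4): max_ending_here = 11, max_so_far = 11
Position 4 (value 12): max_ending_here = 23, max_so_far = 23
Position 5 (value -4): max_ending_here = 19, max_so_far = 23
Position 6 (value 7): max_ending_here = 26, max_so_far = 26
Position 7 (value -9): max_ending_here = 17, max_so_far = 26

Maximum subarray: [7, 4, 12, -4, 7]
Maximum sum: 26

The maximum subarray is [7, 4, 12, -4, 7] with sum 26. This subarray runs from index 2 to index 6.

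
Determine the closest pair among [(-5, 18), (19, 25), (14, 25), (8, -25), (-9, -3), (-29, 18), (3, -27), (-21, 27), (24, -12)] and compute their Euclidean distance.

Computing all pairwise distances among 9 points:

d((-5, 18), (19, 25)) = 25.0
d((-5, 18), (14, 25)) = 20.2485
d((-5, 18), (8, -25)) = 44.9222
d((-5, 18), (-9, -3)) = 21.3776
d((-5, 18), (-29, 18)) = 24.0
d((-5, 18), (3, -27)) = 45.7056
d((-5, 18), (-21, 27)) = 18.3576
d((-5, 18), (24, -12)) = 41.7253
d((19, 25), (14, 25)) = 5.0 <-- minimum
d((19, 25), (8, -25)) = 51.1957
d((19, 25), (-9, -3)) = 39.598
d((19, 25), (-29, 18)) = 48.5077
d((19, 25), (3, -27)) = 54.4059
d((19, 25), (-21, 27)) = 40.05
d((19, 25), (24, -12)) = 37.3363
d((14, 25), (8, -25)) = 50.3587
d((14, 25), (-9, -3)) = 36.2353
d((14, 25), (-29, 18)) = 43.566
d((14, 25), (3, -27)) = 53.1507
d((14, 25), (-21, 27)) = 35.0571
d((14, 25), (24, -12)) = 38.3275
d((8, -25), (-9, -3)) = 27.8029
d((8, -25), (-29, 18)) = 56.7274
d((8, -25), (3, -27)) = 5.3852
d((8, -25), (-21, 27)) = 59.5399
d((8, -25), (24, -12)) = 20.6155
d((-9, -3), (-29, 18)) = 29.0
d((-9, -3), (3, -27)) = 26.8328
d((-9, -3), (-21, 27)) = 32.311
d((-9, -3), (24, -12)) = 34.2053
d((-29, 18), (3, -27)) = 55.2178
d((-29, 18), (-21, 27)) = 12.0416
d((-29, 18), (24, -12)) = 60.9016
d((3, -27), (-21, 27)) = 59.0931
d((3, -27), (24, -12)) = 25.807
d((-21, 27), (24, -12)) = 59.5483

Closest pair: (19, 25) and (14, 25) with distance 5.0

The closest pair is (19, 25) and (14, 25) with Euclidean distance 5.0. For 9 points, brute-force pairwise comparison is shown above. For large n, the divide-and-conquer algorithm (sort by x, recurse on halves, check the dividing strip) achieves O(n log n).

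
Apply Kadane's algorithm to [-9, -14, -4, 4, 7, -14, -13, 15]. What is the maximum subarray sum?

Using Kadane's algorithm on [-9, -14, -4, 4, 7, -14, -13, 15]:

Scanning through the array:
Position 1 (value -14): max_ending_here = -14, max_so_far = -9
Position 2 (value -4): max_ending_here = -4, max_so_far = -4
Position 3 (value 4): max_ending_here = 4, max_so_far = 4
Position 4 (value 7): max_ending_here = 11, max_so_far = 11
Position 5 (value -14): max_ending_here = -3, max_so_far = 11
Position 6 (value -13): max_ending_here = -13, max_so_far = 11
Position 7 (value 15): max_ending_here = 15, max_so_far = 15

Maximum subarray: [15]
Maximum sum: 15

The maximum subarray is [15] with sum 15. This subarray runs from index 7 to index 7.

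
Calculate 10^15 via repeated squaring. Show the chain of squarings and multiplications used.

Computing 10^15 by squaring (build up from 10^1; each line after the first costs one multiplication):

10^1 = 10
10^2 = (10^1)^2 = 10^2 = 100
10^3 = 10 * 10^2 = 10 * 100 = 1000
10^6 = (10^3)^2 = 1000^2 = 1000000
10^7 = 10 * 10^6 = 10 * 1000000 = 10000000
10^14 = (10^7)^2 = 10000000^2 = 100000000000000
10^15 = 10 * 10^14 = 10 * 100000000000000 = 1000000000000000

Result: 1000000000000000
Multiplications needed: 6 (6 lines after 10^1)

10^15 = 1000000000000000. Using exponentiation by squaring, this requires 6 multiplications. The key idea: if the exponent is even, square the half-power; if odd, multiply by the base once.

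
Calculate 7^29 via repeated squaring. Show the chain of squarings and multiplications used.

Computing 7^29 by squaring (build up from 7^1; each line after the first costs one multiplication):

7^1 = 7
7^2 = (7^1)^2 = 7^2 = 49
7^3 = 7 * 7^2 = 7 * 49 = 343
7^6 = (7^3)^2 = 343^2 = 117649
7^7 = 7 * 7^6 = 7 * 117649 = 823543
7^14 = (7^7)^2 = 823543^2 = 678223072849
7^28 = (7^14)^2 = 678223072849^2 = 459986536544739960976801
7^29 = 7 * 7^28 = 7 * 459986536544739960976801 = 3219905755813179726837607

Result: 3219905755813179726837607
Multiplications needed: 7 (7 lines after 7^1)

7^29 = 3219905755813179726837607. Using exponentiation by squaring, this requires 7 multiplications. The key idea: if the exponent is even, square the half-power; if odd, multiply by the base once.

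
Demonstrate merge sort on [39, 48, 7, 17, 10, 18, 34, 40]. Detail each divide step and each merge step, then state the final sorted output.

Merge sort trace:

Split: [39, 48, 7, 17, 10, 18, 34, 40] -> [39, 48, 7, 17] and [10, 18, 34, 40]
  Split: [39, 48, 7, 17] -> [39, 48] and [7, 17]
    Split: [39, 48] -> [39] and [48]
    Merge: [39] + [48] -> [39, 48]
    Split: [7, 17] -> [7] and [17]
    Merge: [7] + [17] -> [7, 17]
  Merge: [39, 48] + [7, 17] -> [7, 17, 39, 48]
  Split: [10, 18, 34, 40] -> [10, 18] and [34, 40]
    Split: [10, 18] -> [10] and [18]
    Merge: [10] + [18] -> [10, 18]
    Split: [34, 40] -> [34] and [40]
    Merge: [34] + [40] -> [34, 40]
  Merge: [10, 18] + [34, 40] -> [10, 18, 34, 40]
Merge: [7, 17, 39, 48] + [10, 18, 34, 40] -> [7, 10, 17, 18, 34, 39, 40, 48]

Final sorted array: [7, 10, 17, 18, 34, 39, 40, 48]

The merge sort proceeds by recursively splitting the array and merging sorted halves.
After all merges, the sorted array is [7, 10, 17, 18, 34, 39, 40, 48].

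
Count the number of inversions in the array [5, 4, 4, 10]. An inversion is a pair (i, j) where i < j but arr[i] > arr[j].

Finding inversions in [5, 4, 4, 10]:

(0, 1): arr[0]=5 > arr[1]=4
(0, 2): arr[0]=5 > arr[2]=4

Total inversions: 2

The array has 2 inversion(s): (0,1), (0,2). Each pair (i,j) satisfies i < j and arr[i] > arr[j].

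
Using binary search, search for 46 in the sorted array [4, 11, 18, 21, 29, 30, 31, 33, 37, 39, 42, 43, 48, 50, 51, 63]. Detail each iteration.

Binary search for 46 in [4, 11, 18, 21, 29, 30, 31, 33, 37, 39, 42, 43, 48, 50, 51, 63]:

lo=0, hi=15, mid=7, arr[mid]=33 -> 33 < 46, search right half
lo=8, hi=15, mid=11, arr[mid]=43 -> 43 < 46, search right half
lo=12, hi=15, mid=13, arr[mid]=50 -> 50 > 46, search left half
lo=12, hi=12, mid=12, arr[mid]=48 -> 48 > 46, search left half
lo=12 > hi=11, target 46 not found

Binary search determines that 46 is not in the array after 4 comparisons. The search space was exhausted without finding the target.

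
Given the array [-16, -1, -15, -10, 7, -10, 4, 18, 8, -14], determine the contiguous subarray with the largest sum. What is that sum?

Using Kadane's algorithm on [-16, -1, -15, -10, 7, -10, 4, 18, 8, -14]:

Scanning through the array:
Position 1 (value -1): max_ending_here = -1, max_so_far = -1
Position 2 (value -15): max_ending_here = -15, max_so_far = -1
Position 3 (value -10): max_ending_here = -10, max_so_far = -1
Position 4 (value 7): max_ending_here = 7, max_so_far = 7
Position 5 (value -10): max_ending_here = -3, max_so_far = 7
Position 6 (value 4): max_ending_here = 4, max_so_far = 7
Position 7 (value 18): max_ending_here = 22, max_so_far = 22
Position 8 (value 8): max_ending_here = 30, max_so_far = 30
Position 9 (value -14): max_ending_here = 16, max_so_far = 30

Maximum subarray: [4, 18, 8]
Maximum sum: 30

The maximum subarray is [4, 18, 8] with sum 30. This subarray runs from index 6 to index 8.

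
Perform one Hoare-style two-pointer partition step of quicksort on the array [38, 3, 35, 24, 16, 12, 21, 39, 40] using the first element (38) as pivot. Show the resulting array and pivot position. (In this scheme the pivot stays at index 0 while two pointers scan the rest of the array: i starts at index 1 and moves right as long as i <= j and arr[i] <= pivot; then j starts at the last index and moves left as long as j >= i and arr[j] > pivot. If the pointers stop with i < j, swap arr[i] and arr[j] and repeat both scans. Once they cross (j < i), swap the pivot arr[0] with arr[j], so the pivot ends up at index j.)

Hoare-style two-pointer partition with pivot = 38:

Initial array: [38, 3, 35, 24, 16, 12, 21, 39, 40]

Pointers start at i = 1, j = 8.
i ends at 7, j ends at 6: the pointers have crossed (j < i), so scanning stops.

Swap pivot arr[0] with arr[6] to place pivot at position 6: [21, 3, 35, 24, 16, 12, 38, 39, 40]
Pivot position: 6

After partitioning with pivot 38, the array becomes [21, 3, 35, 24, 16, 12, 38, 39, 40]. The pivot is placed at index 6. All elements to the left of the pivot are <= 38, and all elements to the right are > 38.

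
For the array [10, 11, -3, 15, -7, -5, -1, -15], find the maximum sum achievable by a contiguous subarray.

Using Kadane's algorithm on [10, 11, -3, 15, -7, -5, -1, -15]:

Scanning through the array:
Position 1 (value 11): max_ending_here = 21, max_so_far = 21
Position 2 (value -3): max_ending_here = 18, max_so_far = 21
Position 3 (value 15): max_ending_here = 33, max_so_far = 33
Position 4 (value -7): max_ending_here = 26, max_so_far = 33
Position 5 (value -5): max_ending_here = 21, max_so_far = 33
Position 6 (value -1): max_ending_here = 20, max_so_far = 33
Position 7 (value -15): max_ending_here = 5, max_so_far = 33

Maximum subarray: [10, 11, -3, 15]
Maximum sum: 33

The maximum subarray is [10, 11, -3, 15] with sum 33. This subarray runs from index 0 to index 3.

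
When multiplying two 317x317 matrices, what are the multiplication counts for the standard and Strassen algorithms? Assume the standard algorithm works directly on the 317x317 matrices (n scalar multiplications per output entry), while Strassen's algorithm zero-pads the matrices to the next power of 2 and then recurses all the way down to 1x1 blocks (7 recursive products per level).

Matrix multiplication for 317x317 matrices:

Strassen's algorithm requires power-of-2 dimensions. Pad 317x317 to 512x512 (next power of 2).

Standard algorithm: 317^3 = 31855013 multiplications
Strassen's algorithm: 7^(log2(512)) = 7^9 = 40353607 multiplications
Difference: 31855013 - 40353607 = -8498594 (Strassen uses MORE here due to padding overhead — for small or just-over-power-of-2 n, padding can outweigh the per-level savings)

Standard: 31855013 multiplications (317^3). Strassen: 40353607 multiplications (7^9, after padding to 512x512). Strassen reduces 8 recursive multiplications to 7 at each level.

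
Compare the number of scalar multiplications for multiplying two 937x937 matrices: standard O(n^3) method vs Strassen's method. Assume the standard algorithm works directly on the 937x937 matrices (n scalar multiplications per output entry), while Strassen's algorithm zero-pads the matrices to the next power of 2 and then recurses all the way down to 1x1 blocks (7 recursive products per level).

Matrix multiplication for 937x937 matrices:

Strassen's algorithm requires power-of-2 dimensions. Pad 937x937 to 1024x1024 (next power of 2).

Standard algorithm: 937^3 = 822656953 multiplications
Strassen's algorithm: 7^(log2(1024)) = 7^10 = 282475249 multiplications
Savings: 822656953 - 282475249 = 540181704 multiplications

Standard: 822656953 multiplications (937^3). Strassen: 282475249 multiplications (7^10, after padding to 1024x1024). Strassen reduces 8 recursive multiplications to 7 at each level.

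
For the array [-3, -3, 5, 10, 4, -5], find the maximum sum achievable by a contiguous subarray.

Using Kadane's algorithm on [-3, -3, 5, 10, 4, -5]:

Scanning through the array:
Position 1 (value -3): max_ending_here = -3, max_so_far = -3
Position 2 (value 5): max_ending_here = 5, max_so_far = 5
Position 3 (value 10): max_ending_here = 15, max_so_far = 15
Position 4 (value 4): max_ending_here = 19, max_so_far = 19
Position 5 (value -5): max_ending_here = 14, max_so_far = 19

Maximum subarray: [5, 10, 4]
Maximum sum: 19

The maximum subarray is [5, 10, 4] with sum 19. This subarray runs from index 2 to index 4.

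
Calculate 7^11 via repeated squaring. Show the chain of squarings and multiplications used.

Computing 7^11 by squaring (build up from 7^1; each line after the first costs one multiplication):

7^1 = 7
7^2 = (7^1)^2 = 7^2 = 49
7^4 = (7^2)^2 = 49^2 = 2401
7^5 = 7 * 7^4 = 7 * 2401 = 16807
7^10 = (7^5)^2 = 16807^2 = 282475249
7^11 = 7 * 7^10 = 7 * 282475249 = 1977326743

Result: 1977326743
Multiplications needed: 5 (5 lines after 7^1)

7^11 = 1977326743. Using exponentiation by squaring, this requires 5 multiplications. The key idea: if the exponent is even, square the half-power; if odd, multiply by the base once.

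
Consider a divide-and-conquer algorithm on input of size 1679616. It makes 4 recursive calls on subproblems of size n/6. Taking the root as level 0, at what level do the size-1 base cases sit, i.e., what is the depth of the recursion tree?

For divide and conquer with division factor 6:

Problem sizes at each level:
Level 0: 1679616
Level 1: 279936
Level 2: 46656
Level 3: 7776
Level 4: 1296
Level 5: 216
Level 6: 36
Level 7: 6
Level 8: 1

The root is level 0 and the size-1 base case is level 8 (the tree spans levels 0 through 8, i.e. 9 levels counting the root), so the depth is the number of divisions: log_6(1679616) = 8

The recursion tree depth is log_6(1679616) = 8. At each level, the problem size is divided by 6, so it takes 8 divisions to reduce to a base case of size 1. The algorithm makes 4 recursive calls at each level.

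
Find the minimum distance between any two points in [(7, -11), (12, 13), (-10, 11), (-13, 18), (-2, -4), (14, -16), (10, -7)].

Computing all pairwise distances among 7 points:

d((7, -11), (12, 13)) = 24.5153
d((7, -11), (-10, 11)) = 27.8029
d((7, -11), (-13, 18)) = 35.2278
d((7, -11), (-2, -4)) = 11.4018
d((7, -11), (14, -16)) = 8.6023
d((7, -11), (10, -7)) = 5.0 <-- minimum
d((12, 13), (-10, 11)) = 22.0907
d((12, 13), (-13, 18)) = 25.4951
d((12, 13), (-2, -4)) = 22.0227
d((12, 13), (14, -16)) = 29.0689
d((12, 13), (10, -7)) = 20.0998
d((-10, 11), (-13, 18)) = 7.6158
d((-10, 11), (-2, -4)) = 17.0
d((-10, 11), (14, -16)) = 36.1248
d((-10, 11), (10, -7)) = 26.9072
d((-13, 18), (-2, -4)) = 24.5967
d((-13, 18), (14, -16)) = 43.4166
d((-13, 18), (10, -7)) = 33.9706
d((-2, -4), (14, -16)) = 20.0
d((-2, -4), (10, -7)) = 12.3693
d((14, -16), (10, -7)) = 9.8489

Closest pair: (7, -11) and (10, -7) with distance 5.0

The closest pair is (7, -11) and (10, -7) with Euclidean distance 5.0. For 7 points, brute-force pairwise comparison is shown above. For large n, the divide-and-conquer algorithm (sort by x, recurse on halves, check the dividing strip) achieves O(n log n).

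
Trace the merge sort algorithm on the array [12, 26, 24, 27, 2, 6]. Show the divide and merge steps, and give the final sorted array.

Merge sort trace:

Split: [12, 26, 24, 27, 2, 6] -> [12, 26, 24] and [27, 2, 6]
  Split: [12, 26, 24] -> [12] and [26, 24]
    Split: [26, 24] -> [26] and [24]
    Merge: [26] + [24] -> [24, 26]
  Merge: [12] + [24, 26] -> [12, 24, 26]
  Split: [27, 2, 6] -> [27] and [2, 6]
    Split: [2, 6] -> [2] and [6]
    Merge: [2] + [6] -> [2, 6]
  Merge: [27] + [2, 6] -> [2, 6, 27]
Merge: [12, 24, 26] + [2, 6, 27] -> [2, 6, 12, 24, 26, 27]

Final sorted array: [2, 6, 12, 24, 26, 27]

The merge sort proceeds by recursively splitting the array and merging sorted halves.
After all merges, the sorted array is [2, 6, 12, 24, 26, 27].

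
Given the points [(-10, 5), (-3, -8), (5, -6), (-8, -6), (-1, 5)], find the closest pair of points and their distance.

Computing all pairwise distances among 5 points:

d((-10, 5), (-3, -8)) = 14.7648
d((-10, 5), (5, -6)) = 18.6011
d((-10, 5), (-8, -6)) = 11.1803
d((-10, 5), (-1, 5)) = 9.0
d((-3, -8), (5, -6)) = 8.2462
d((-3, -8), (-8, -6)) = 5.3852 <-- minimum
d((-3, -8), (-1, 5)) = 13.1529
d((5, -6), (-8, -6)) = 13.0
d((5, -6), (-1, 5)) = 12.53
d((-8, -6), (-1, 5)) = 13.0384

Closest pair: (-3, -8) and (-8, -6) with distance 5.3852

The closest pair is (-3, -8) and (-8, -6) with Euclidean distance 5.3852. For 5 points, brute-force pairwise comparison is shown above. For large n, the divide-and-conquer algorithm (sort by x, recurse on halves, check the dividing strip) achieves O(n log n).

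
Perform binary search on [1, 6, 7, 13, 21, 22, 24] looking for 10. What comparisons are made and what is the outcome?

Binary search for 10 in [1, 6, 7, 13, 21, 22, 24]:

lo=0, hi=6, mid=3, arr[mid]=13 -> 13 > 10, search left half
lo=0, hi=2, mid=1, arr[mid]=6 -> 6 < 10, search right half
lo=2, hi=2, mid=2, arr[mid]=7 -> 7 < 10, search right half
lo=3 > hi=2, target 10 not found

Binary search determines that 10 is not in the array after 3 comparisons. The search space was exhausted without finding the target.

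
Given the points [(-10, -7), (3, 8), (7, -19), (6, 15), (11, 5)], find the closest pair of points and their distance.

Computing all pairwise distances among 5 points:

d((-10, -7), (3, 8)) = 19.8494
d((-10, -7), (7, -19)) = 20.8087
d((-10, -7), (6, 15)) = 27.2029
d((-10, -7), (11, 5)) = 24.1868
d((3, 8), (7, -19)) = 27.2947
d((3, 8), (6, 15)) = 7.6158 <-- minimum
d((3, 8), (11, 5)) = 8.544
d((7, -19), (6, 15)) = 34.0147
d((7, -19), (11, 5)) = 24.3311
d((6, 15), (11, 5)) = 11.1803

Closest pair: (3, 8) and (6, 15) with distance 7.6158

The closest pair is (3, 8) and (6, 15) with Euclidean distance 7.6158. For 5 points, brute-force pairwise comparison is shown above. For large n, the divide-and-conquer algorithm (sort by x, recurse on halves, check the dividing strip) achieves O(n log n).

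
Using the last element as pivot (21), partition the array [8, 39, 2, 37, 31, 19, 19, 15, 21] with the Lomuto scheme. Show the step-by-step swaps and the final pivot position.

Lomuto partition with pivot = 21:

Initial array: [8, 39, 2, 37, 31, 19, 19, 15, 21]

arr[0]=8 <= 21: swap with position 0, array becomes [8, 39, 2, 37, 31, 19, 19, 15, 21]
arr[1]=39 > 21: no swap
arr[2]=2 <= 21: swap with position 1, array becomes [8, 2, 39, 37, 31, 19, 19, 15, 21]
arr[3]=37 > 21: no swap
arr[4]=31 > 21: no swap
arr[5]=19 <= 21: swap with position 2, array becomes [8, 2, 19, 37, 31, 39, 19, 15, 21]
arr[6]=19 <= 21: swap with position 3, array becomes [8, 2, 19, 19, 31, 39, 37, 15, 21]
arr[7]=15 <= 21: swap with position 4, array becomes [8, 2, 19, 19, 15, 39, 37, 31, 21]

Place pivot at position 5: [8, 2, 19, 19, 15, 21, 37, 31, 39]
Pivot position: 5

After partitioning with pivot 21, the array becomes [8, 2, 19, 19, 15, 21, 37, 31, 39]. The pivot is placed at index 5. All elements to the left of the pivot are <= 21, and all elements to the right are > 21.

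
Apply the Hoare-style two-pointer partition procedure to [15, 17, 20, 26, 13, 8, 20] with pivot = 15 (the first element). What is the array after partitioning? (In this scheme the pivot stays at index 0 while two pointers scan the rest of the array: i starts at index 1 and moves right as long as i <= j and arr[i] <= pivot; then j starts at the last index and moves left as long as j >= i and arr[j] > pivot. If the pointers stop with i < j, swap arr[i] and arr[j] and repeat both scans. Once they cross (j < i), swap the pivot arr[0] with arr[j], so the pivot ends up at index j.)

Hoare-style two-pointer partition with pivot = 15:

Initial array: [15, 17, 20, 26, 13, 8, 20]

Pointers start at i = 1, j = 6.
i stops at index 1 (arr[1]=17 > 15), j stops at index 5 (arr[5]=8 <= 15): swap arr[1] and arr[5], array becomes [15, 8, 20, 26, 13, 17, 20]
i stops at index 2 (arr[2]=20 > 15), j stops at index 4 (arr[4]=13 <= 15): swap arr[2] and arr[4], array becomes [15, 8, 13, 26, 20, 17, 20]
i ends at 3, j ends at 2: the pointers have crossed (j < i), so scanning stops.

Swap pivot arr[0] with arr[2] to place pivot at position 2: [13, 8, 15, 26, 20, 17, 20]
Pivot position: 2

After partitioning with pivot 15, the array becomes [13, 8, 15, 26, 20, 17, 20]. The pivot is placed at index 2. All elements to the left of the pivot are <= 15, and all elements to the right are > 15.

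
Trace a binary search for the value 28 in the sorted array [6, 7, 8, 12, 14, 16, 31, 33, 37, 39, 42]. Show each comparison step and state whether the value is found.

Binary search for 28 in [6, 7, 8, 12, 14, 16, 31, 33, 37, 39, 42]:

lo=0, hi=10, mid=5, arr[mid]=16 -> 16 < 28, search right half
lo=6, hi=10, mid=8, arr[mid]=37 -> 37 > 28, search left half
lo=6, hi=7, mid=6, arr[mid]=31 -> 31 > 28, search left half
lo=6 > hi=5, target 28 not found

Binary search determines that 28 is not in the array after 3 comparisons. The search space was exhausted without finding the target.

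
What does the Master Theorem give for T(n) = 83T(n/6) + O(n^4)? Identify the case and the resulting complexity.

Master Theorem for T(n) = 83T(n/6) + O(n^4):

a = 83, b = 6, c = 4
log_b(a) = log_6(83) = 2.4662

Case 3: c = 4 > log_6(83) = 2.4662
T(n) = O(n^4) = O(n^4)

For T(n) = 83T(n/6) + O(n^4): log_6(83) = 2.4662. This is Case 3 of the Master Theorem (c > log_b(a), work dominated by root), giving O(n^4).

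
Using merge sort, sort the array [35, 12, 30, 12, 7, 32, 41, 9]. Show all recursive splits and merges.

Merge sort trace:

Split: [35, 12, 30, 12, 7, 32, 41, 9] -> [35, 12, 30, 12] and [7, 32, 41, 9]
  Split: [35, 12, 30, 12] -> [35, 12] and [30, 12]
    Split: [35, 12] -> [35] and [12]
    Merge: [35] + [12] -> [12, 35]
    Split: [30, 12] -> [30] and [12]
    Merge: [30] + [12] -> [12, 30]
  Merge: [12, 35] + [12, 30] -> [12, 12, 30, 35]
  Split: [7, 32, 41, 9] -> [7, 32] and [41, 9]
    Split: [7, 32] -> [7] and [32]
    Merge: [7] + [32] -> [7, 32]
    Split: [41, 9] -> [41] and [9]
    Merge: [41] + [9] -> [9, 41]
  Merge: [7, 32] + [9, 41] -> [7, 9, 32, 41]
Merge: [12, 12, 30, 35] + [7, 9, 32, 41] -> [7, 9, 12, 12, 30, 32, 35, 41]

Final sorted array: [7, 9, 12, 12, 30, 32, 35, 41]

The merge sort proceeds by recursively splitting the array and merging sorted halves.
After all merges, the sorted array is [7, 9, 12, 12, 30, 32, 35, 41].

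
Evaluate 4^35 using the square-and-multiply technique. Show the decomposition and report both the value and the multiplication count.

Computing 4^35 by squaring (build up from 4^1; each line after the first costs one multiplication):

4^1 = 4
4^2 = (4^1)^2 = 4^2 = 16
4^4 = (4^2)^2 = 16^2 = 256
4^8 = (4^4)^2 = 256^2 = 65536
4^16 = (4^8)^2 = 65536^2 = 4294967296
4^17 = 4 * 4^16 = 4 * 4294967296 = 17179869184
4^34 = (4^17)^2 = 17179869184^2 = 295147905179352825856
4^35 = 4 * 4^34 = 4 * 295147905179352825856 = 1180591620717411303424

Result: 1180591620717411303424
Multiplications needed: 7 (7 lines after 4^1)

4^35 = 1180591620717411303424. Using exponentiation by squaring, this requires 7 multiplications. The key idea: if the exponent is even, square the half-power; if odd, multiply by the base once.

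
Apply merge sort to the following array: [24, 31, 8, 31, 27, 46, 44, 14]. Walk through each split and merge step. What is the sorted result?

Merge sort trace:

Split: [24, 31, 8, 31, 27, 46, 44, 14] -> [24, 31, 8, 31] and [27, 46, 44, 14]
  Split: [24, 31, 8, 31] -> [24, 31] and [8, 31]
    Split: [24, 31] -> [24] and [31]
    Merge: [24] + [31] -> [24, 31]
    Split: [8, 31] -> [8] and [31]
    Merge: [8] + [31] -> [8, 31]
  Merge: [24, 31] + [8, 31] -> [8, 24, 31, 31]
  Split: [27, 46, 44, 14] -> [27, 46] and [44, 14]
    Split: [27, 46] -> [27] and [46]
    Merge: [27] + [46] -> [27, 46]
    Split: [44, 14] -> [44] and [14]
    Merge: [44] + [14] -> [14, 44]
  Merge: [27, 46] + [14, 44] -> [14, 27, 44, 46]
Merge: [8, 24, 31, 31] + [14, 27, 44, 46] -> [8, 14, 24, 27, 31, 31, 44, 46]

Final sorted array: [8, 14, 24, 27, 31, 31, 44, 46]

The merge sort proceeds by recursively splitting the array and merging sorted halves.
After all merges, the sorted array is [8, 14, 24, 27, 31, 31, 44, 46].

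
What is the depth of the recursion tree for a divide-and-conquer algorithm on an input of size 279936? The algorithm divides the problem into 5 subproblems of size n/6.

For divide and conquer with division factor 6:

Problem sizes at each level:
Level 0: 279936
Level 1: 46656
Level 2: 7776
Level 3: 1296
Level 4: 216
Level 5: 36
Level 6: 6
Level 7: 1

The root is level 0 and the size-1 base case is level 7 (the tree spans levels 0 through 7, i.e. 8 levels counting the root), so the depth is the number of divisions: log_6(279936) = 7

The recursion tree depth is log_6(279936) = 7. At each level, the problem size is divided by 6, so it takes 7 divisions to reduce to a base case of size 1. The algorithm makes 5 recursive calls at each level.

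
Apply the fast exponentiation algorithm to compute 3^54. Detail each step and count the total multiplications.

Computing 3^54 by squaring (build up from 3^1; each line after the first costs one multiplication):

3^1 = 3
3^2 = (3^1)^2 = 3^2 = 9
3^3 = 3 * 3^2 = 3 * 9 = 27
3^6 = (3^3)^2 = 27^2 = 729
3^12 = (3^6)^2 = 729^2 = 531441
3^13 = 3 * 3^12 = 3 * 531441 = 1594323
3^26 = (3^13)^2 = 1594323^2 = 2541865828329
3^27 = 3 * 3^26 = 3 * 2541865828329 = 7625597484987
3^54 = (3^27)^2 = 7625597484987^2 = 58149737003040059690390169

Result: 58149737003040059690390169
Multiplications needed: 8 (8 lines after 3^1)

3^54 = 58149737003040059690390169. Using exponentiation by squaring, this requires 8 multiplications. The key idea: if the exponent is even, square the half-power; if odd, multiply by the base once.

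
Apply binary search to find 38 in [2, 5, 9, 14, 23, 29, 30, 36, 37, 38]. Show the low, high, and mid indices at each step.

Binary search for 38 in [2, 5, 9, 14, 23, 29, 30, 36, 37, 38]:

lo=0, hi=9, mid=4, arr[mid]=23 -> 23 < 38, search right half
lo=5, hi=9, mid=7, arr[mid]=36 -> 36 < 38, search right half
lo=8, hi=9, mid=8, arr[mid]=37 -> 37 < 38, search right half
lo=9, hi=9, mid=9, arr[mid]=38 -> Found target at index 9!

Binary search finds 38 at index 9 after 4 comparisons. The search repeatedly halves the search space by comparing with the middle element.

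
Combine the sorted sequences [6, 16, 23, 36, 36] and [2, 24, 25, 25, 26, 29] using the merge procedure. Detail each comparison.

Merging process:

Compare 6 vs 2: take 2 from right. Merged: [2]
Compare 6 vs 24: take 6 from left. Merged: [2, 6]
Compare 16 vs 24: take 16 from left. Merged: [2, 6, 16]
Compare 23 vs 24: take 23 from left. Merged: [2, 6, 16, 23]
Compare 36 vs 24: take 24 from right. Merged: [2, 6, 16, 23, 24]
Compare 36 vs 25: take 25 from right. Merged: [2, 6, 16, 23, 24, 25]
Compare 36 vs 25: take 25 from right. Merged: [2, 6, 16, 23, 24, 25, 25]
Compare 36 vs 26: take 26 from right. Merged: [2, 6, 16, 23, 24, 25, 25, 26]
Compare 36 vs 29: take 29 from right. Merged: [2, 6, 16, 23, 24, 25, 25, 26, 29]
Append remaining from left: [36, 36]. Merged: [2, 6, 16, 23, 24, 25, 25, 26, 29, 36, 36]

Final merged array: [2, 6, 16, 23, 24, 25, 25, 26, 29, 36, 36]
Total comparisons: 9

The merged array is [2, 6, 16, 23, 24, 25, 25, 26, 29, 36, 36], requiring 9 comparisons. The merge step runs in O(n) time where n is the total number of elements.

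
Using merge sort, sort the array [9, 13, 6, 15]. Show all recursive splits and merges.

Merge sort trace:

Split: [9, 13, 6, 15] -> [9, 13] and [6, 15]
  Split: [9, 13] -> [9] and [13]
  Merge: [9] + [13] -> [9, 13]
  Split: [6, 15] -> [6] and [15]
  Merge: [6] + [15] -> [6, 15]
Merge: [9, 13] + [6, 15] -> [6, 9, 13, 15]

Final sorted array: [6, 9, 13, 15]

The merge sort proceeds by recursively splitting the array and merging sorted halves.
After all merges, the sorted array is [6, 9, 13, 15].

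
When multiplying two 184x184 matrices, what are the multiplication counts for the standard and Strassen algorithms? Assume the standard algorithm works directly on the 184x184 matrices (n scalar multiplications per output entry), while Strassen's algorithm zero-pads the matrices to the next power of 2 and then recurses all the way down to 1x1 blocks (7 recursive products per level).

Matrix multiplication for 184x184 matrices:

Strassen's algorithm requires power-of-2 dimensions. Pad 184x184 to 256x256 (next power of 2).

Standard algorithm: 184^3 = 6229504 multiplications
Strassen's algorithm: 7^(log2(256)) = 7^8 = 5764801 multiplications
Savings: 6229504 - 5764801 = 464703 multiplications

Standard: 6229504 multiplications (184^3). Strassen: 5764801 multiplications (7^8, after padding to 256x256). Strassen reduces 8 recursive multiplications to 7 at each level.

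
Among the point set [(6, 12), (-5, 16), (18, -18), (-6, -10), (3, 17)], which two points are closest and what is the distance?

Computing all pairwise distances among 5 points:

d((6, 12), (-5, 16)) = 11.7047
d((6, 12), (18, -18)) = 32.311
d((6, 12), (-6, -10)) = 25.0599
d((6, 12), (3, 17)) = 5.831 <-- minimum
d((-5, 16), (18, -18)) = 41.0488
d((-5, 16), (-6, -10)) = 26.0192
d((-5, 16), (3, 17)) = 8.0623
d((18, -18), (-6, -10)) = 25.2982
d((18, -18), (3, 17)) = 38.0789
d((-6, -10), (3, 17)) = 28.4605

Closest pair: (6, 12) and (3, 17) with distance 5.831

The closest pair is (6, 12) and (3, 17) with Euclidean distance 5.831. For 5 points, brute-force pairwise comparison is shown above. For large n, the divide-and-conquer algorithm (sort by x, recurse on halves, check the dividing strip) achieves O(n log n).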